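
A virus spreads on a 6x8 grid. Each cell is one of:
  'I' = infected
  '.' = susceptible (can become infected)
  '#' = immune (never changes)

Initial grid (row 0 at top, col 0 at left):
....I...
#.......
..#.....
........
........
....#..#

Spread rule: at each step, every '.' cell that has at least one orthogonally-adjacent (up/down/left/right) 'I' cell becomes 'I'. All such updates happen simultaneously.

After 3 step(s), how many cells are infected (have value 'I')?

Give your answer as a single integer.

Step 0 (initial): 1 infected
Step 1: +3 new -> 4 infected
Step 2: +5 new -> 9 infected
Step 3: +7 new -> 16 infected

Answer: 16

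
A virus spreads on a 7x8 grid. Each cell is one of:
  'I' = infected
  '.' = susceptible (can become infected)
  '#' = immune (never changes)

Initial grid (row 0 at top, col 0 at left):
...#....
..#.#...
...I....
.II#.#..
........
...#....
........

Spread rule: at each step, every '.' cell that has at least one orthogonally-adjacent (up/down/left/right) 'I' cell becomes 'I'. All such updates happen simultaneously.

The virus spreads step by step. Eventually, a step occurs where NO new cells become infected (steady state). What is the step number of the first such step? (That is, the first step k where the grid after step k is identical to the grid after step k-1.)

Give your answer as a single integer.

Step 0 (initial): 3 infected
Step 1: +7 new -> 10 infected
Step 2: +8 new -> 18 infected
Step 3: +8 new -> 26 infected
Step 4: +10 new -> 36 infected
Step 5: +7 new -> 43 infected
Step 6: +4 new -> 47 infected
Step 7: +2 new -> 49 infected
Step 8: +1 new -> 50 infected
Step 9: +0 new -> 50 infected

Answer: 9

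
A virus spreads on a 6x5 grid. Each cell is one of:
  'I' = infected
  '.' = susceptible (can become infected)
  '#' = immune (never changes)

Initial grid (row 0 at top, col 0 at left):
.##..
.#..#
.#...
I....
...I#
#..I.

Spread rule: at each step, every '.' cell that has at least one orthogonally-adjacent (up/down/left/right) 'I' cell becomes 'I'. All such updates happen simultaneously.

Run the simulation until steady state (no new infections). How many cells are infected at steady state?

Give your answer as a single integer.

Answer: 23

Derivation:
Step 0 (initial): 3 infected
Step 1: +7 new -> 10 infected
Step 2: +6 new -> 16 infected
Step 3: +4 new -> 20 infected
Step 4: +2 new -> 22 infected
Step 5: +1 new -> 23 infected
Step 6: +0 new -> 23 infected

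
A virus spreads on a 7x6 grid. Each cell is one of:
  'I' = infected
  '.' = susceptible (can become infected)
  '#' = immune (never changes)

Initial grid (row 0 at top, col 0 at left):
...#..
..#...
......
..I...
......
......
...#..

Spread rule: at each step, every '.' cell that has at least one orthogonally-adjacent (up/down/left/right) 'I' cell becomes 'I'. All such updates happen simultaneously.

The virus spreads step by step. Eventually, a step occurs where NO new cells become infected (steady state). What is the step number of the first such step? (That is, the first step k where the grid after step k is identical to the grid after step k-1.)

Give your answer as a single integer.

Step 0 (initial): 1 infected
Step 1: +4 new -> 5 infected
Step 2: +7 new -> 12 infected
Step 3: +10 new -> 22 infected
Step 4: +8 new -> 30 infected
Step 5: +7 new -> 37 infected
Step 6: +2 new -> 39 infected
Step 7: +0 new -> 39 infected

Answer: 7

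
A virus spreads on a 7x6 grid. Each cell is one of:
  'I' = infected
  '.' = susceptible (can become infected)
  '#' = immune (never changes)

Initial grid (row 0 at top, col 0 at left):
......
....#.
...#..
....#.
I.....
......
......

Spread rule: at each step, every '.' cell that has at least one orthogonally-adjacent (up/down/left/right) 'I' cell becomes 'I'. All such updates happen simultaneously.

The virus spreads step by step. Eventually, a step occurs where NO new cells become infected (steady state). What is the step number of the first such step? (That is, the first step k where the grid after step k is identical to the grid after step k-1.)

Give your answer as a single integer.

Step 0 (initial): 1 infected
Step 1: +3 new -> 4 infected
Step 2: +5 new -> 9 infected
Step 3: +6 new -> 15 infected
Step 4: +7 new -> 22 infected
Step 5: +5 new -> 27 infected
Step 6: +5 new -> 32 infected
Step 7: +3 new -> 35 infected
Step 8: +3 new -> 38 infected
Step 9: +1 new -> 39 infected
Step 10: +0 new -> 39 infected

Answer: 10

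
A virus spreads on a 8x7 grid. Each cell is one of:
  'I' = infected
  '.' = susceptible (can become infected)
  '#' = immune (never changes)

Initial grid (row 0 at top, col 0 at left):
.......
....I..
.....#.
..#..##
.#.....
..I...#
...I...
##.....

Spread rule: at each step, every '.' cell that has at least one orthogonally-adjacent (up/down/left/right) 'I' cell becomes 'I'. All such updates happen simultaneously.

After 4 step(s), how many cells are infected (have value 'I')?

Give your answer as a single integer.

Step 0 (initial): 3 infected
Step 1: +10 new -> 13 infected
Step 2: +13 new -> 26 infected
Step 3: +12 new -> 38 infected
Step 4: +6 new -> 44 infected

Answer: 44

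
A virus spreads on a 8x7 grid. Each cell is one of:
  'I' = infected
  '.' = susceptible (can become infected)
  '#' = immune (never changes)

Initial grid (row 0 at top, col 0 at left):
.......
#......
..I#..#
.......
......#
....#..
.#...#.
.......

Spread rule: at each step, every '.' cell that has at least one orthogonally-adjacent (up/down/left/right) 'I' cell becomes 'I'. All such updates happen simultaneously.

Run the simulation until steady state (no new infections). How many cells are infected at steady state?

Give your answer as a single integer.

Step 0 (initial): 1 infected
Step 1: +3 new -> 4 infected
Step 2: +7 new -> 11 infected
Step 3: +8 new -> 19 infected
Step 4: +10 new -> 29 infected
Step 5: +8 new -> 37 infected
Step 6: +6 new -> 43 infected
Step 7: +3 new -> 46 infected
Step 8: +2 new -> 48 infected
Step 9: +1 new -> 49 infected
Step 10: +0 new -> 49 infected

Answer: 49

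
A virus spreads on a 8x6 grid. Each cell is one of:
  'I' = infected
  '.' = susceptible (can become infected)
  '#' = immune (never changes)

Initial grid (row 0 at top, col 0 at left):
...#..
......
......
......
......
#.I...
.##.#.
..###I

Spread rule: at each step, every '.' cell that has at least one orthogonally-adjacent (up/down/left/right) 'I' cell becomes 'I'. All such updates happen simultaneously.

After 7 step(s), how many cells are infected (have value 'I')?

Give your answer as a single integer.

Step 0 (initial): 2 infected
Step 1: +4 new -> 6 infected
Step 2: +6 new -> 12 infected
Step 3: +6 new -> 18 infected
Step 4: +6 new -> 24 infected
Step 5: +6 new -> 30 infected
Step 6: +4 new -> 34 infected
Step 7: +3 new -> 37 infected

Answer: 37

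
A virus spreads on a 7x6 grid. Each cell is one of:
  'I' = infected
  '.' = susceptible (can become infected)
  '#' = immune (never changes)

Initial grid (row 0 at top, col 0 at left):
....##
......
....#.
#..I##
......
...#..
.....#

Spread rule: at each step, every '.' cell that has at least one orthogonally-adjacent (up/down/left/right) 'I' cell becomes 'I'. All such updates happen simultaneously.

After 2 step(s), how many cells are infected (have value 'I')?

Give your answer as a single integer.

Step 0 (initial): 1 infected
Step 1: +3 new -> 4 infected
Step 2: +5 new -> 9 infected

Answer: 9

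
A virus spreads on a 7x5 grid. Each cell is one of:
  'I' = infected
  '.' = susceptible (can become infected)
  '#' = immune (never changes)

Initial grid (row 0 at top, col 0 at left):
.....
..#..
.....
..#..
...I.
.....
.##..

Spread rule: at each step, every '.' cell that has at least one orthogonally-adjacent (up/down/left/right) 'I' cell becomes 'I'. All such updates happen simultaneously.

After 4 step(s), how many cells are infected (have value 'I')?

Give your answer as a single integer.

Step 0 (initial): 1 infected
Step 1: +4 new -> 5 infected
Step 2: +6 new -> 11 infected
Step 3: +7 new -> 18 infected
Step 4: +5 new -> 23 infected

Answer: 23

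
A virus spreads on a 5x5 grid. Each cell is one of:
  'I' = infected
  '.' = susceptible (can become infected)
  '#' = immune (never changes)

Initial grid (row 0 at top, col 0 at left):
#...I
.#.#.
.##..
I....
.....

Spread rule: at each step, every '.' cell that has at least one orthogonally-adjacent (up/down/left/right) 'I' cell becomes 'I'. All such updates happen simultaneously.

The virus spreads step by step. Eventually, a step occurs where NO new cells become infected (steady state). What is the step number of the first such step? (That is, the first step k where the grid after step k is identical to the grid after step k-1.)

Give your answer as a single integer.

Answer: 5

Derivation:
Step 0 (initial): 2 infected
Step 1: +5 new -> 7 infected
Step 2: +5 new -> 12 infected
Step 3: +6 new -> 18 infected
Step 4: +2 new -> 20 infected
Step 5: +0 new -> 20 infected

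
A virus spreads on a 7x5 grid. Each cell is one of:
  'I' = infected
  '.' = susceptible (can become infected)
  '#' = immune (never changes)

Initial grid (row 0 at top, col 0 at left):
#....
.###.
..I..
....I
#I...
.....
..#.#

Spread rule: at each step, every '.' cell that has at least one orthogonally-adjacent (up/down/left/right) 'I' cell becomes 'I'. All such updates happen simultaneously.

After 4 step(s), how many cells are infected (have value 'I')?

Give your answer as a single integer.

Step 0 (initial): 3 infected
Step 1: +9 new -> 12 infected
Step 2: +8 new -> 20 infected
Step 3: +4 new -> 24 infected
Step 4: +2 new -> 26 infected

Answer: 26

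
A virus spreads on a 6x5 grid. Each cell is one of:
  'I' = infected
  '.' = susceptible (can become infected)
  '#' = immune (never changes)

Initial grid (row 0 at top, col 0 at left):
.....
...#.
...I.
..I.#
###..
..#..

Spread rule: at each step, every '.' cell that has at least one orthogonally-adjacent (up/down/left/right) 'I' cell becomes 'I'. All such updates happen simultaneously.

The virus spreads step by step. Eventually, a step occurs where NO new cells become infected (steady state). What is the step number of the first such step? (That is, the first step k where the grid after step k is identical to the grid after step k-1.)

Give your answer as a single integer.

Answer: 6

Derivation:
Step 0 (initial): 2 infected
Step 1: +4 new -> 6 infected
Step 2: +5 new -> 11 infected
Step 3: +6 new -> 17 infected
Step 4: +4 new -> 21 infected
Step 5: +1 new -> 22 infected
Step 6: +0 new -> 22 infected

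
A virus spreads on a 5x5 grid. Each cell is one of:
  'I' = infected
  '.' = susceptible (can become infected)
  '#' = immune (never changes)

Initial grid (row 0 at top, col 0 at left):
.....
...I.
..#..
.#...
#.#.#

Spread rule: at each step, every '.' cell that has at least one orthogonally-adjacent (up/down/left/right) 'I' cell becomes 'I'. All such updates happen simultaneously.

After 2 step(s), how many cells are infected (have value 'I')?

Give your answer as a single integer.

Answer: 10

Derivation:
Step 0 (initial): 1 infected
Step 1: +4 new -> 5 infected
Step 2: +5 new -> 10 infected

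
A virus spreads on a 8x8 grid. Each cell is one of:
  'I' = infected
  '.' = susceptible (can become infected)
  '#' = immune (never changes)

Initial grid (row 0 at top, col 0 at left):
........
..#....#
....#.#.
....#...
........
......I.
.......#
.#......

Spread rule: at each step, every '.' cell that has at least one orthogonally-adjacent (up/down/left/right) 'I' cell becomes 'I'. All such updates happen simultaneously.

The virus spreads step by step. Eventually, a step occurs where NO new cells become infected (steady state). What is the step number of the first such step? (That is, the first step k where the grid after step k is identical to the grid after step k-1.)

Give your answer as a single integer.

Step 0 (initial): 1 infected
Step 1: +4 new -> 5 infected
Step 2: +6 new -> 11 infected
Step 3: +7 new -> 18 infected
Step 4: +6 new -> 24 infected
Step 5: +6 new -> 30 infected
Step 6: +9 new -> 39 infected
Step 7: +7 new -> 46 infected
Step 8: +5 new -> 51 infected
Step 9: +3 new -> 54 infected
Step 10: +2 new -> 56 infected
Step 11: +1 new -> 57 infected
Step 12: +0 new -> 57 infected

Answer: 12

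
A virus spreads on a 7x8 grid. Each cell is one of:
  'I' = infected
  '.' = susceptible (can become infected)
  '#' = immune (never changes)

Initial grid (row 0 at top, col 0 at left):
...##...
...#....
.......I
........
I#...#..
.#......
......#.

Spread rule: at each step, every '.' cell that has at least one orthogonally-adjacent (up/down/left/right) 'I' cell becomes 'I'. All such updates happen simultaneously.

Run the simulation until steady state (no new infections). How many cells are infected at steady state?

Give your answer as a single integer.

Step 0 (initial): 2 infected
Step 1: +5 new -> 7 infected
Step 2: +8 new -> 15 infected
Step 3: +10 new -> 25 infected
Step 4: +12 new -> 37 infected
Step 5: +7 new -> 44 infected
Step 6: +5 new -> 49 infected
Step 7: +0 new -> 49 infected

Answer: 49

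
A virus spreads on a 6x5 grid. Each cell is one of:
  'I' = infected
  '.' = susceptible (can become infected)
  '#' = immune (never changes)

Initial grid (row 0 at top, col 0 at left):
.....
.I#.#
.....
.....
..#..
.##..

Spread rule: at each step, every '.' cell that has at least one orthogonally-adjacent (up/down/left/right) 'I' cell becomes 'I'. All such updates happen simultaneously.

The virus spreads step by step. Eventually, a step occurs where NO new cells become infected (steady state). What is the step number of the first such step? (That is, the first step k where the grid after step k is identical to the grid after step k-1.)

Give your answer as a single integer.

Step 0 (initial): 1 infected
Step 1: +3 new -> 4 infected
Step 2: +5 new -> 9 infected
Step 3: +5 new -> 14 infected
Step 4: +5 new -> 19 infected
Step 5: +3 new -> 22 infected
Step 6: +2 new -> 24 infected
Step 7: +1 new -> 25 infected
Step 8: +0 new -> 25 infected

Answer: 8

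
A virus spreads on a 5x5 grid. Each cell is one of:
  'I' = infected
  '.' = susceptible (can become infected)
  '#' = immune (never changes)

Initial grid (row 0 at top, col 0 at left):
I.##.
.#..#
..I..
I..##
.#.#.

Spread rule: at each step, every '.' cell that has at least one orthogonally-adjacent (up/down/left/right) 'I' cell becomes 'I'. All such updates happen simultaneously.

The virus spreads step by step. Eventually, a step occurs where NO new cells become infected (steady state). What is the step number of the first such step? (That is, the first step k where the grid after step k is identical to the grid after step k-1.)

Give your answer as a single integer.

Step 0 (initial): 3 infected
Step 1: +9 new -> 12 infected
Step 2: +3 new -> 15 infected
Step 3: +0 new -> 15 infected

Answer: 3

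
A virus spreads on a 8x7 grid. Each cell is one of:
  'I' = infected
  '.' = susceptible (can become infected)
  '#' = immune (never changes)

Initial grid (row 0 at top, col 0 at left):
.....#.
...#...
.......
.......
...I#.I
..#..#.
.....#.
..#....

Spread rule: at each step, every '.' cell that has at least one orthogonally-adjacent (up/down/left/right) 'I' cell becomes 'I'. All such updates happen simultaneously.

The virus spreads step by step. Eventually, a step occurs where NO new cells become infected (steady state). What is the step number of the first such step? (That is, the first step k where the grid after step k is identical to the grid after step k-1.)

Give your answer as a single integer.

Step 0 (initial): 2 infected
Step 1: +6 new -> 8 infected
Step 2: +9 new -> 17 infected
Step 3: +11 new -> 28 infected
Step 4: +10 new -> 38 infected
Step 5: +6 new -> 44 infected
Step 6: +4 new -> 48 infected
Step 7: +1 new -> 49 infected
Step 8: +0 new -> 49 infected

Answer: 8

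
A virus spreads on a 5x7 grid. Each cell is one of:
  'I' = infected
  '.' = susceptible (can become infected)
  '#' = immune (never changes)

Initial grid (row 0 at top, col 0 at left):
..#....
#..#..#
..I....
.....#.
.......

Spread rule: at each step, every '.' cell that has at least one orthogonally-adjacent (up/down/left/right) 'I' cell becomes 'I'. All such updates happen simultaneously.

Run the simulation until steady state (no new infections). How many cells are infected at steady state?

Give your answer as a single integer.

Step 0 (initial): 1 infected
Step 1: +4 new -> 5 infected
Step 2: +6 new -> 11 infected
Step 3: +7 new -> 18 infected
Step 4: +6 new -> 24 infected
Step 5: +4 new -> 28 infected
Step 6: +2 new -> 30 infected
Step 7: +0 new -> 30 infected

Answer: 30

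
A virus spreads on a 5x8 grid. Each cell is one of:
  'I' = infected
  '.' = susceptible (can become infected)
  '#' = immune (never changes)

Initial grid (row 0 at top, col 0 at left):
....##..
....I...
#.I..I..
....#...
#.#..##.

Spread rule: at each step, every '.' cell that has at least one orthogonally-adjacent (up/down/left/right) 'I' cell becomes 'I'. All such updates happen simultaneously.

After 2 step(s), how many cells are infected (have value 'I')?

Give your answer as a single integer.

Step 0 (initial): 3 infected
Step 1: +9 new -> 12 infected
Step 2: +8 new -> 20 infected

Answer: 20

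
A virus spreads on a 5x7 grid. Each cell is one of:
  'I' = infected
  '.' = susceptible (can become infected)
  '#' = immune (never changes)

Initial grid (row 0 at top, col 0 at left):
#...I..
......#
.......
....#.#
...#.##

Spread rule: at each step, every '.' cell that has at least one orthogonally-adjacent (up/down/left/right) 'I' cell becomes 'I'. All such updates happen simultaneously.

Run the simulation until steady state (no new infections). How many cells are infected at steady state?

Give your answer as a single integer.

Answer: 27

Derivation:
Step 0 (initial): 1 infected
Step 1: +3 new -> 4 infected
Step 2: +5 new -> 9 infected
Step 3: +4 new -> 13 infected
Step 4: +5 new -> 18 infected
Step 5: +3 new -> 21 infected
Step 6: +3 new -> 24 infected
Step 7: +2 new -> 26 infected
Step 8: +1 new -> 27 infected
Step 9: +0 new -> 27 infected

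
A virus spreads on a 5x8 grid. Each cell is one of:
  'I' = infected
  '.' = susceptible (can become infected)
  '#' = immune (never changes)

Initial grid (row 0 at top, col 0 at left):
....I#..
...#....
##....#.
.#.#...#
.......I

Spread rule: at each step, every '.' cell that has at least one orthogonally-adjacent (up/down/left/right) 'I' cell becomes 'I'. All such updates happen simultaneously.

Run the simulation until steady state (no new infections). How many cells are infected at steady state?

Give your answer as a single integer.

Step 0 (initial): 2 infected
Step 1: +3 new -> 5 infected
Step 2: +5 new -> 10 infected
Step 3: +8 new -> 18 infected
Step 4: +6 new -> 24 infected
Step 5: +5 new -> 29 infected
Step 6: +1 new -> 30 infected
Step 7: +1 new -> 31 infected
Step 8: +1 new -> 32 infected
Step 9: +0 new -> 32 infected

Answer: 32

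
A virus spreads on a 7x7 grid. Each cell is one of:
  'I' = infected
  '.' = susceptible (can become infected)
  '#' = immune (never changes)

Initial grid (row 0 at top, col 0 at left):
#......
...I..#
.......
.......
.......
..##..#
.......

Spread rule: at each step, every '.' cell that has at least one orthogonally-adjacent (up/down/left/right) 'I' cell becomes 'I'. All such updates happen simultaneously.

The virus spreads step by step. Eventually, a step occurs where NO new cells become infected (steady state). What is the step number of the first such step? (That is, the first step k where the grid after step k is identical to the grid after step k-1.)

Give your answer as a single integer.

Answer: 9

Derivation:
Step 0 (initial): 1 infected
Step 1: +4 new -> 5 infected
Step 2: +7 new -> 12 infected
Step 3: +8 new -> 20 infected
Step 4: +7 new -> 27 infected
Step 5: +5 new -> 32 infected
Step 6: +5 new -> 37 infected
Step 7: +4 new -> 41 infected
Step 8: +3 new -> 44 infected
Step 9: +0 new -> 44 infected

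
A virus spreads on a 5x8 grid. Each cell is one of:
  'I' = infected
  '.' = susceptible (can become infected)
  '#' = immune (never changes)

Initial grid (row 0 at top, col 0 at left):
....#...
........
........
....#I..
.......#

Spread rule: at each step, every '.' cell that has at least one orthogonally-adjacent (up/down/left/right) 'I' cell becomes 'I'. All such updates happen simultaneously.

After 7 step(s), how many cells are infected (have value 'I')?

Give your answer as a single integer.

Step 0 (initial): 1 infected
Step 1: +3 new -> 4 infected
Step 2: +6 new -> 10 infected
Step 3: +6 new -> 16 infected
Step 4: +6 new -> 22 infected
Step 5: +6 new -> 28 infected
Step 6: +5 new -> 33 infected
Step 7: +3 new -> 36 infected

Answer: 36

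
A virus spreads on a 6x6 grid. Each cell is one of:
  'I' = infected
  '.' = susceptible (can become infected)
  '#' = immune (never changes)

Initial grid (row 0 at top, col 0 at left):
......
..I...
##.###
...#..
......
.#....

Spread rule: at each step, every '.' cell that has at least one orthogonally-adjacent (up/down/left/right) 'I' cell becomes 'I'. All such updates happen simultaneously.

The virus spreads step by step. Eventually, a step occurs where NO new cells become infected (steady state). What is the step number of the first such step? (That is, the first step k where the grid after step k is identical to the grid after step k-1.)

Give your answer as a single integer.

Step 0 (initial): 1 infected
Step 1: +4 new -> 5 infected
Step 2: +5 new -> 10 infected
Step 3: +5 new -> 15 infected
Step 4: +5 new -> 20 infected
Step 5: +3 new -> 23 infected
Step 6: +4 new -> 27 infected
Step 7: +2 new -> 29 infected
Step 8: +0 new -> 29 infected

Answer: 8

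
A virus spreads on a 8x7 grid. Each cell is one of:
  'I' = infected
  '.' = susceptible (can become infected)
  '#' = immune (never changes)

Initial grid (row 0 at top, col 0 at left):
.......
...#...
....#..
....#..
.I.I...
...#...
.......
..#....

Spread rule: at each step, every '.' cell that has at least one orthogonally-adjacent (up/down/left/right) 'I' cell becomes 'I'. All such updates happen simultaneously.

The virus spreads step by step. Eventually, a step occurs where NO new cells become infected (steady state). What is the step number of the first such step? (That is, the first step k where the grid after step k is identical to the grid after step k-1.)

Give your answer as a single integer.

Step 0 (initial): 2 infected
Step 1: +6 new -> 8 infected
Step 2: +9 new -> 17 infected
Step 3: +10 new -> 27 infected
Step 4: +10 new -> 37 infected
Step 5: +7 new -> 44 infected
Step 6: +5 new -> 49 infected
Step 7: +2 new -> 51 infected
Step 8: +0 new -> 51 infected

Answer: 8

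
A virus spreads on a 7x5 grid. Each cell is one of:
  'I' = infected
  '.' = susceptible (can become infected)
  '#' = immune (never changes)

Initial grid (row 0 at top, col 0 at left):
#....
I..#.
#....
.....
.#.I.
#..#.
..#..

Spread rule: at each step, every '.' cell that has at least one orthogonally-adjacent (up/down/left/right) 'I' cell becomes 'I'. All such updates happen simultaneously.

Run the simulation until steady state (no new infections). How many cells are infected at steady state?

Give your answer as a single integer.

Step 0 (initial): 2 infected
Step 1: +4 new -> 6 infected
Step 2: +8 new -> 14 infected
Step 3: +6 new -> 20 infected
Step 4: +5 new -> 25 infected
Step 5: +3 new -> 28 infected
Step 6: +0 new -> 28 infected

Answer: 28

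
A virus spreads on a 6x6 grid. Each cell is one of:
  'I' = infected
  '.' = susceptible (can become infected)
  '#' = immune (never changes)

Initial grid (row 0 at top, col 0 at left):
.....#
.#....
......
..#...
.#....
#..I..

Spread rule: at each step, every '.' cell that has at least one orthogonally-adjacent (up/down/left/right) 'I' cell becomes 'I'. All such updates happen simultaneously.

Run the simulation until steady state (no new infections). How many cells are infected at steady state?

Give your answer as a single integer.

Answer: 31

Derivation:
Step 0 (initial): 1 infected
Step 1: +3 new -> 4 infected
Step 2: +5 new -> 9 infected
Step 3: +3 new -> 12 infected
Step 4: +4 new -> 16 infected
Step 5: +5 new -> 21 infected
Step 6: +5 new -> 26 infected
Step 7: +3 new -> 29 infected
Step 8: +2 new -> 31 infected
Step 9: +0 new -> 31 infected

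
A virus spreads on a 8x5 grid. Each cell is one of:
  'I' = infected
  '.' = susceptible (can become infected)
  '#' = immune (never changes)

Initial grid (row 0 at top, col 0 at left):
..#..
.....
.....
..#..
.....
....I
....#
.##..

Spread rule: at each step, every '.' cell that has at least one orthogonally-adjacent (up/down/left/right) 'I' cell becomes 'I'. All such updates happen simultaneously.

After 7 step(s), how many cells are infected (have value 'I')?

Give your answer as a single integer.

Step 0 (initial): 1 infected
Step 1: +2 new -> 3 infected
Step 2: +4 new -> 7 infected
Step 3: +6 new -> 13 infected
Step 4: +6 new -> 19 infected
Step 5: +6 new -> 25 infected
Step 6: +5 new -> 30 infected
Step 7: +2 new -> 32 infected

Answer: 32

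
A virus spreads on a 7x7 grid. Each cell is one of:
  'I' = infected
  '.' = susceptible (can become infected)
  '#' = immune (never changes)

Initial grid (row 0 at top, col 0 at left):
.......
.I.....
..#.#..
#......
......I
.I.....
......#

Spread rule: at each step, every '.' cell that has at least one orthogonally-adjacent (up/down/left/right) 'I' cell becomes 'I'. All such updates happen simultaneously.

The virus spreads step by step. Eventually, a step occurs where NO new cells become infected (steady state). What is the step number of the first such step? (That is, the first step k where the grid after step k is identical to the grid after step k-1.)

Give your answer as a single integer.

Answer: 6

Derivation:
Step 0 (initial): 3 infected
Step 1: +11 new -> 14 infected
Step 2: +14 new -> 28 infected
Step 3: +11 new -> 39 infected
Step 4: +5 new -> 44 infected
Step 5: +1 new -> 45 infected
Step 6: +0 new -> 45 infected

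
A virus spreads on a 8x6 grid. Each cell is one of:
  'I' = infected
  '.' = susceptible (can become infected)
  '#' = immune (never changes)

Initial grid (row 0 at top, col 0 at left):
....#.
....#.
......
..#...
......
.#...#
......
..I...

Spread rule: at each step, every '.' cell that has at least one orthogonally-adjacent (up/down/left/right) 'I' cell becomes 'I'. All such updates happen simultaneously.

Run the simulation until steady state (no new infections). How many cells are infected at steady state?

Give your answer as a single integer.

Answer: 43

Derivation:
Step 0 (initial): 1 infected
Step 1: +3 new -> 4 infected
Step 2: +5 new -> 9 infected
Step 3: +5 new -> 14 infected
Step 4: +5 new -> 19 infected
Step 5: +4 new -> 23 infected
Step 6: +5 new -> 28 infected
Step 7: +6 new -> 34 infected
Step 8: +5 new -> 39 infected
Step 9: +3 new -> 42 infected
Step 10: +1 new -> 43 infected
Step 11: +0 new -> 43 infected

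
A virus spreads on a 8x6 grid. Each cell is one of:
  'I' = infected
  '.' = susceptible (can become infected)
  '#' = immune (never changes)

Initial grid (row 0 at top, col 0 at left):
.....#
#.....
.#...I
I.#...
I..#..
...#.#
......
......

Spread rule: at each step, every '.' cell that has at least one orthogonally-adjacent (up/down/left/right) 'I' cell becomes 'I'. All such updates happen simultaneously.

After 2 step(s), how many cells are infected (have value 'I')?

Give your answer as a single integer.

Answer: 17

Derivation:
Step 0 (initial): 3 infected
Step 1: +7 new -> 10 infected
Step 2: +7 new -> 17 infected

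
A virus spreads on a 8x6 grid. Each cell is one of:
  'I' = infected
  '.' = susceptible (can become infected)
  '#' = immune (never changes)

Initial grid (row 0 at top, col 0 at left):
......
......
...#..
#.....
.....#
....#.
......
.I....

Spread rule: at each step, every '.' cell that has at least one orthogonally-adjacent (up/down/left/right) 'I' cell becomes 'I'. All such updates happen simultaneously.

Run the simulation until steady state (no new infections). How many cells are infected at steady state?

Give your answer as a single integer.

Answer: 44

Derivation:
Step 0 (initial): 1 infected
Step 1: +3 new -> 4 infected
Step 2: +4 new -> 8 infected
Step 3: +5 new -> 13 infected
Step 4: +6 new -> 19 infected
Step 5: +4 new -> 23 infected
Step 6: +6 new -> 29 infected
Step 7: +4 new -> 33 infected
Step 8: +5 new -> 38 infected
Step 9: +3 new -> 41 infected
Step 10: +2 new -> 43 infected
Step 11: +1 new -> 44 infected
Step 12: +0 new -> 44 infected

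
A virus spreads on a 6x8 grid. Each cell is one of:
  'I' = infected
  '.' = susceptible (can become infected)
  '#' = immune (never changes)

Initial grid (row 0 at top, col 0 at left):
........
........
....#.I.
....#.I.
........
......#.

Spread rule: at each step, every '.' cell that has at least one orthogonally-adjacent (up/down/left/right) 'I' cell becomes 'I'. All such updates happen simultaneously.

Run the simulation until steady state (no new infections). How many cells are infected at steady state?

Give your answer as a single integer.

Answer: 45

Derivation:
Step 0 (initial): 2 infected
Step 1: +6 new -> 8 infected
Step 2: +5 new -> 13 infected
Step 3: +6 new -> 19 infected
Step 4: +4 new -> 23 infected
Step 5: +6 new -> 29 infected
Step 6: +6 new -> 35 infected
Step 7: +6 new -> 41 infected
Step 8: +4 new -> 45 infected
Step 9: +0 new -> 45 infected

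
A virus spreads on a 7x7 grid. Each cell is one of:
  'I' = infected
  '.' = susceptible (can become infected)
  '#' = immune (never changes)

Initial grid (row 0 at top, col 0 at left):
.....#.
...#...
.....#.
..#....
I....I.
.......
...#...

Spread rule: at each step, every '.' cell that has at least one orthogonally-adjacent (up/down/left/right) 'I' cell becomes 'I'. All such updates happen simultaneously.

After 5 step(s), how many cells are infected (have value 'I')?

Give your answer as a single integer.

Answer: 42

Derivation:
Step 0 (initial): 2 infected
Step 1: +7 new -> 9 infected
Step 2: +11 new -> 20 infected
Step 3: +10 new -> 30 infected
Step 4: +7 new -> 37 infected
Step 5: +5 new -> 42 infected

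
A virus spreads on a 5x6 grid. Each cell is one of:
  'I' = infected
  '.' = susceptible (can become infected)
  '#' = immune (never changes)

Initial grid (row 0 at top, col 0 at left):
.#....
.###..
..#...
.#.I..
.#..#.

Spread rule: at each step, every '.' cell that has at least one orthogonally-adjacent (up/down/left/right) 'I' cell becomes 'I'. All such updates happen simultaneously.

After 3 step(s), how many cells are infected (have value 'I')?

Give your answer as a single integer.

Step 0 (initial): 1 infected
Step 1: +4 new -> 5 infected
Step 2: +3 new -> 8 infected
Step 3: +3 new -> 11 infected

Answer: 11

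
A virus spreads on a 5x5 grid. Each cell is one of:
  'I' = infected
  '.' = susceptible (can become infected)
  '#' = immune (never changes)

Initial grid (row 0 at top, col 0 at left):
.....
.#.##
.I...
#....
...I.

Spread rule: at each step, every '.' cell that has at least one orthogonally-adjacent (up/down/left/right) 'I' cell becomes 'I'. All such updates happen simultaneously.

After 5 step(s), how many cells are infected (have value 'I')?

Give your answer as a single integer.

Step 0 (initial): 2 infected
Step 1: +6 new -> 8 infected
Step 2: +6 new -> 14 infected
Step 3: +4 new -> 18 infected
Step 4: +2 new -> 20 infected
Step 5: +1 new -> 21 infected

Answer: 21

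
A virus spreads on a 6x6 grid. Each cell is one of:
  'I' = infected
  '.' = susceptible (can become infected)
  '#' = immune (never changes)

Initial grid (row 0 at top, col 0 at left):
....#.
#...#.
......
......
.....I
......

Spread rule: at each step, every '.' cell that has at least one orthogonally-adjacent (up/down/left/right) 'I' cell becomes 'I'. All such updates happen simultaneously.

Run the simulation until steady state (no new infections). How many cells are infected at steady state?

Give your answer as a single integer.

Answer: 33

Derivation:
Step 0 (initial): 1 infected
Step 1: +3 new -> 4 infected
Step 2: +4 new -> 8 infected
Step 3: +5 new -> 13 infected
Step 4: +5 new -> 18 infected
Step 5: +5 new -> 23 infected
Step 6: +5 new -> 28 infected
Step 7: +3 new -> 31 infected
Step 8: +1 new -> 32 infected
Step 9: +1 new -> 33 infected
Step 10: +0 new -> 33 infected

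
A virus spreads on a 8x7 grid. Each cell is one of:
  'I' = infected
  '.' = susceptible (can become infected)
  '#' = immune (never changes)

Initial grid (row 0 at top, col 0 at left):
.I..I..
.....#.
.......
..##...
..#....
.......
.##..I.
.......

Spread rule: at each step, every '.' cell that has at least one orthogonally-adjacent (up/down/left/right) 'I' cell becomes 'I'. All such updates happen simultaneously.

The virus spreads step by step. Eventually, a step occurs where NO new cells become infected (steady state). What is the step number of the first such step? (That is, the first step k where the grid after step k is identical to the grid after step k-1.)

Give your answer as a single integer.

Answer: 8

Derivation:
Step 0 (initial): 3 infected
Step 1: +10 new -> 13 infected
Step 2: +12 new -> 25 infected
Step 3: +12 new -> 37 infected
Step 4: +7 new -> 44 infected
Step 5: +3 new -> 47 infected
Step 6: +2 new -> 49 infected
Step 7: +1 new -> 50 infected
Step 8: +0 new -> 50 infected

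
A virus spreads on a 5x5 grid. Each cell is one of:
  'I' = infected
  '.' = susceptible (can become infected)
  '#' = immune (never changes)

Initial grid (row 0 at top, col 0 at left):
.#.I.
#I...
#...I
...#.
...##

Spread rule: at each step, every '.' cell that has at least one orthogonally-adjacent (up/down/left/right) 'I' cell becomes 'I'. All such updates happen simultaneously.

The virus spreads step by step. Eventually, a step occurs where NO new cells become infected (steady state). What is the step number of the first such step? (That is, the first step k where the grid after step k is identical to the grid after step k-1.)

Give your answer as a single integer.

Step 0 (initial): 3 infected
Step 1: +8 new -> 11 infected
Step 2: +2 new -> 13 infected
Step 3: +3 new -> 16 infected
Step 4: +2 new -> 18 infected
Step 5: +0 new -> 18 infected

Answer: 5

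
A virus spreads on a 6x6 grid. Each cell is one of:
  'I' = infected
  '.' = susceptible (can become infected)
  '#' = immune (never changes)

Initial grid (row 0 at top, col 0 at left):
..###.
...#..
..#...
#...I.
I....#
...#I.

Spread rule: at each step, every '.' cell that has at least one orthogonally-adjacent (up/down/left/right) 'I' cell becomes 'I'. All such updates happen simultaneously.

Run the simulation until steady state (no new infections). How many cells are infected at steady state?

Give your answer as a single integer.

Step 0 (initial): 3 infected
Step 1: +7 new -> 10 infected
Step 2: +8 new -> 18 infected
Step 3: +3 new -> 21 infected
Step 4: +3 new -> 24 infected
Step 5: +3 new -> 27 infected
Step 6: +1 new -> 28 infected
Step 7: +0 new -> 28 infected

Answer: 28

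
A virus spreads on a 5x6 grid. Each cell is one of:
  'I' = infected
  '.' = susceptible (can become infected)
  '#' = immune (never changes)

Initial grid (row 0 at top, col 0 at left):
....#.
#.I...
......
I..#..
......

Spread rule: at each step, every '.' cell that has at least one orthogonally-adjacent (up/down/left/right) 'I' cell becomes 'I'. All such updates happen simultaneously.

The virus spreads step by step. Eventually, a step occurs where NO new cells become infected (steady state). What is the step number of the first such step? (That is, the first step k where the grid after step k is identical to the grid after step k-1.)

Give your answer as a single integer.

Step 0 (initial): 2 infected
Step 1: +7 new -> 9 infected
Step 2: +7 new -> 16 infected
Step 3: +4 new -> 20 infected
Step 4: +4 new -> 24 infected
Step 5: +2 new -> 26 infected
Step 6: +1 new -> 27 infected
Step 7: +0 new -> 27 infected

Answer: 7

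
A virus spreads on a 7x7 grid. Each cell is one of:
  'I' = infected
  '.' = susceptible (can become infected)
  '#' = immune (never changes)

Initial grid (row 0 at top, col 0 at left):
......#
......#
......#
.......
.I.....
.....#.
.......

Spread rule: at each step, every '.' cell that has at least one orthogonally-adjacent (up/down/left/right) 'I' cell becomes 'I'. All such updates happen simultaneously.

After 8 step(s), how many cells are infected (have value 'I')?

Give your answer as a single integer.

Answer: 45

Derivation:
Step 0 (initial): 1 infected
Step 1: +4 new -> 5 infected
Step 2: +7 new -> 12 infected
Step 3: +8 new -> 20 infected
Step 4: +8 new -> 28 infected
Step 5: +7 new -> 35 infected
Step 6: +6 new -> 41 infected
Step 7: +3 new -> 44 infected
Step 8: +1 new -> 45 infected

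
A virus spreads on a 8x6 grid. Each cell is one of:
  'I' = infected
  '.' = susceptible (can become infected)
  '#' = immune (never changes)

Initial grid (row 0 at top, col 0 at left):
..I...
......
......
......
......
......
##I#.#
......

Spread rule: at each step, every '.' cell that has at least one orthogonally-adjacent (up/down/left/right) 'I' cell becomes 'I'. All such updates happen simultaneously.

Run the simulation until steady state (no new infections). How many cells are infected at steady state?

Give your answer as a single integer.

Answer: 44

Derivation:
Step 0 (initial): 2 infected
Step 1: +5 new -> 7 infected
Step 2: +10 new -> 17 infected
Step 3: +12 new -> 29 infected
Step 4: +10 new -> 39 infected
Step 5: +4 new -> 43 infected
Step 6: +1 new -> 44 infected
Step 7: +0 new -> 44 infected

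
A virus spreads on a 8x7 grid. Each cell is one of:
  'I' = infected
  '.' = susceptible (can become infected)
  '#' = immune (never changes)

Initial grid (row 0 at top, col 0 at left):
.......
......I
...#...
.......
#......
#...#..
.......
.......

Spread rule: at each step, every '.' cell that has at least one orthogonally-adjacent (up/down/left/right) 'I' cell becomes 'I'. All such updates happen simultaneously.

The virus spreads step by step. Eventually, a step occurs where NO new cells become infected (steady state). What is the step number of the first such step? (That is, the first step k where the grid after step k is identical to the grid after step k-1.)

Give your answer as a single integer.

Step 0 (initial): 1 infected
Step 1: +3 new -> 4 infected
Step 2: +4 new -> 8 infected
Step 3: +5 new -> 13 infected
Step 4: +5 new -> 18 infected
Step 5: +7 new -> 25 infected
Step 6: +7 new -> 32 infected
Step 7: +7 new -> 39 infected
Step 8: +5 new -> 44 infected
Step 9: +3 new -> 47 infected
Step 10: +2 new -> 49 infected
Step 11: +2 new -> 51 infected
Step 12: +1 new -> 52 infected
Step 13: +0 new -> 52 infected

Answer: 13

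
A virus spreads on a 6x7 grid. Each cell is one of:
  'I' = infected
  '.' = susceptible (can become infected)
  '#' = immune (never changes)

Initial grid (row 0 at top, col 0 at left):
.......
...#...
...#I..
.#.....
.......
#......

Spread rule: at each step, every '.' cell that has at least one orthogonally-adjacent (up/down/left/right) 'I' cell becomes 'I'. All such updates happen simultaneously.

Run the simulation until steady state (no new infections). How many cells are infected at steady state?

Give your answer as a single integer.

Step 0 (initial): 1 infected
Step 1: +3 new -> 4 infected
Step 2: +6 new -> 10 infected
Step 3: +8 new -> 18 infected
Step 4: +7 new -> 25 infected
Step 5: +6 new -> 31 infected
Step 6: +5 new -> 36 infected
Step 7: +2 new -> 38 infected
Step 8: +0 new -> 38 infected

Answer: 38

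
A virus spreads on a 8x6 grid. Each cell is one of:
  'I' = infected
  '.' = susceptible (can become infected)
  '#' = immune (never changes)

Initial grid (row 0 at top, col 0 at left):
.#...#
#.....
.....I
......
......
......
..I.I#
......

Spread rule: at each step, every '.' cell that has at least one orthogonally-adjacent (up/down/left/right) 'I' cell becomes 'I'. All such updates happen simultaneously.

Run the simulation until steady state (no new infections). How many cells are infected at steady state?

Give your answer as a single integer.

Step 0 (initial): 3 infected
Step 1: +9 new -> 12 infected
Step 2: +13 new -> 25 infected
Step 3: +9 new -> 34 infected
Step 4: +5 new -> 39 infected
Step 5: +4 new -> 43 infected
Step 6: +0 new -> 43 infected

Answer: 43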